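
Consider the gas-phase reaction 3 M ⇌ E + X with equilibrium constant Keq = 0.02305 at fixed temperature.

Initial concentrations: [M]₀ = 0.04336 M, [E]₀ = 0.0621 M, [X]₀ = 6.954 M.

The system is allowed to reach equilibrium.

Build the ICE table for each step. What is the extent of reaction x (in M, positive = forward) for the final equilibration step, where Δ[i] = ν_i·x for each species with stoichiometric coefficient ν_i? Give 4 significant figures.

Q₀ = 5297 vs Keq = 0.02305 ⇒ Q>K, reverse
Step 1:
                  M         E         X
  init      0.04336    0.0621     6.954
  Δ          0.1862  -0.06206  -0.06206
  eq         0.2295 4.0448e-05     6.892
  solve Keq expr → x = -0.06206; check Q = 0.02305

x = -0.06206 M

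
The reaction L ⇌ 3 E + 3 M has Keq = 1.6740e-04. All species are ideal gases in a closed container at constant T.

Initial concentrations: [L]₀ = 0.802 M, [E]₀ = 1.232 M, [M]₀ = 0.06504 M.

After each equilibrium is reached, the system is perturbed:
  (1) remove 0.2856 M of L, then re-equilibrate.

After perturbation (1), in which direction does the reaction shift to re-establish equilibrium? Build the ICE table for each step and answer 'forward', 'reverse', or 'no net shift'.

Direction: reverse

Q₀ = 6.4150e-04 vs Keq = 1.6740e-04 ⇒ Q>K, reverse
Step 1:
                    L           E           M
  init          0.802       1.232     0.06504
  Δ          0.007523    -0.02257    -0.02257
  eq           0.8095       1.209     0.04247
  solve Keq expr → x = -0.007523; check Q = 1.6740e-04
Then remove 0.2856 M of L.
Step 2:
                    L           E           M
  init         0.5239       1.209     0.04247
  Δ          0.001841   -0.005522   -0.005522
  eq           0.5258       1.204     0.03695
  solve Keq expr → x = -0.001841; check Q = 1.6740e-04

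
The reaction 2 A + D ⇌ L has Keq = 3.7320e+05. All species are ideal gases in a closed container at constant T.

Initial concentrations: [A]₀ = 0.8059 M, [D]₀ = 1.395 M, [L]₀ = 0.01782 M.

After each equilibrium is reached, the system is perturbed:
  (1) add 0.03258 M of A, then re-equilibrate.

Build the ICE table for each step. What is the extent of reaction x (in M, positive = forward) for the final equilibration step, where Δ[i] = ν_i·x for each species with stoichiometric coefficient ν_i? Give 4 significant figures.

x = 0.01628 M

Q₀ = 0.01967 vs Keq = 3.7320e+05 ⇒ Q<K, forward
Step 1:
                    A           D           L
  I            0.8059       1.395     0.01782
  C           -0.8048     -0.4024      0.4024
  E          0.001065      0.9926      0.4202
  solve Keq expr → x = 0.4024; check Q = 3.7320e+05
Then add 0.03258 M of A.
Step 2:
                    A           D           L
  I           0.03365      0.9926      0.4202
  C          -0.03255    -0.01628     0.01628
  E          0.001095      0.9763      0.4365
  solve Keq expr → x = 0.01628; check Q = 3.7320e+05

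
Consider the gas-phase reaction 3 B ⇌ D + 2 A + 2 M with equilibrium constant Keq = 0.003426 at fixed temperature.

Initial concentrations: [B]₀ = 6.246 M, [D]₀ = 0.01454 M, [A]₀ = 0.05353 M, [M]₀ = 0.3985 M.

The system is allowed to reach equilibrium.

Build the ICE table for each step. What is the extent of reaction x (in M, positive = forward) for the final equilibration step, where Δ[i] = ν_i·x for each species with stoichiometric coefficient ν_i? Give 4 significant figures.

x = 0.4012 M

Q₀ = 2.7152e-08 vs Keq = 0.003426 ⇒ Q<K, forward
Step 1:
                   B          D          A          M
  I            6.246    0.01454    0.05353     0.3985
  C           -1.204     0.4012     0.8024     0.8024
  E            5.042     0.4157     0.8559      1.201
  solve Keq expr → x = 0.4012; check Q = 0.003426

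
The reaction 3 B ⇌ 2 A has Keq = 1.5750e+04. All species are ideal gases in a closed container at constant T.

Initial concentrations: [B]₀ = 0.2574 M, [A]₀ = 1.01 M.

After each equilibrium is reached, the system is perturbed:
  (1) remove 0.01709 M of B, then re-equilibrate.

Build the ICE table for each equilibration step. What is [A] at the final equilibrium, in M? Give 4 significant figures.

[A]_eq = 1.141 M

Q₀ = 59.82 vs Keq = 1.5750e+04 ⇒ Q<K, forward
Step 1:
                    B           A
  Initial      0.2574        1.01
  Change      -0.2136      0.1424
  Equil       0.04385       1.152
  solve Keq expr → x = 0.07118; check Q = 1.5750e+04
Then remove 0.01709 M of B.
Step 2:
                    B           A
  Initial     0.02676       1.152
  Change      0.01681     -0.0112
  Equil       0.04357       1.141
  solve Keq expr → x = -0.005602; check Q = 1.5750e+04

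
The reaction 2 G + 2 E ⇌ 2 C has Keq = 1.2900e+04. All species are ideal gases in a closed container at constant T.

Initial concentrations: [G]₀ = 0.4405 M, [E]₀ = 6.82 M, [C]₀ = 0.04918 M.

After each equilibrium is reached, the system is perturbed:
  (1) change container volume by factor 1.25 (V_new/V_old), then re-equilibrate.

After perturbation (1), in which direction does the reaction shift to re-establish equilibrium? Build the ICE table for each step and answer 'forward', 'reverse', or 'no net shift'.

Direction: reverse

Q₀ = 2.6799e-04 vs Keq = 1.2900e+04 ⇒ Q<K, forward
Step 1:
                    G           E           C
  Initial      0.4405        6.82     0.04918
  Change      -0.4398     -0.4398      0.4398
  Equil    6.7482e-04        6.38       0.489
  solve Keq expr → x = 0.2199; check Q = 1.2900e+04
Then change container volume by factor 1.25 (V_new/V_old).
Step 2:
                    G           E           C
  Initial  5.3985e-04       5.104      0.3912
  Change   1.3471e-04  1.3471e-04 -1.3471e-04
  Equil    6.7457e-04       5.104      0.3911
  solve Keq expr → x = -6.7357e-05; check Q = 1.2900e+04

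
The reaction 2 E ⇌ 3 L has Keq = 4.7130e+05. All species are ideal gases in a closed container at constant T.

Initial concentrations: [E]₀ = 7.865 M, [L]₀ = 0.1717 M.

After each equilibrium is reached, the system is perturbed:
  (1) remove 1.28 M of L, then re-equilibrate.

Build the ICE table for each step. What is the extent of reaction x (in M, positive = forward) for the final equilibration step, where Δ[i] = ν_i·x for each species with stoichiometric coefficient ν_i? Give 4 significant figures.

Q₀ = 8.1830e-05 vs Keq = 4.7130e+05 ⇒ Q<K, forward
Step 1:
                  E         L
  init        7.865    0.1717
  Δ          -7.805     11.71
  eq        0.05964     11.88
  solve Keq expr → x = 3.903; check Q = 4.7130e+05
Then remove 1.28 M of L.
Step 2:
                  E         L
  init      0.05964      10.6
  Δ       -0.009276   0.01391
  eq        0.05037     10.61
  solve Keq expr → x = 0.004638; check Q = 4.7130e+05

x = 0.004638 M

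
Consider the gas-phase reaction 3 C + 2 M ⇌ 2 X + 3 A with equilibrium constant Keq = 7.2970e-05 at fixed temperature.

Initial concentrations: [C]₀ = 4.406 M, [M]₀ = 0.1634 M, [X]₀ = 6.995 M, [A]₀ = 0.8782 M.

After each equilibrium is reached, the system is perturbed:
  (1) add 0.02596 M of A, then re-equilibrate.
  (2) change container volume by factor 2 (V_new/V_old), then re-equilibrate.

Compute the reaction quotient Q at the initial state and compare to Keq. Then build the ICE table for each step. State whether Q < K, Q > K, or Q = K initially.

Q₀ = 14.51; Q > K (proceeds reverse)

Q₀ = 14.51 vs Keq = 7.2970e-05 ⇒ Q>K, reverse
Step 1:
                  C         M         X         A
  Initial     4.406    0.1634     6.995    0.8782
  Change     0.8277    0.5518   -0.5518   -0.8277
  Equil       5.234    0.7152     6.443   0.05051
  solve Keq expr → x = -0.2759; check Q = 7.2970e-05
Then add 0.02596 M of A.
Step 2:
                  C         M         X         A
  Initial     5.234    0.7152     6.443   0.07647
  Change    0.02485   0.01657  -0.01657  -0.02485
  Equil       5.259    0.7318     6.427   0.05162
  solve Keq expr → x = -0.008284; check Q = 7.2970e-05
Then change container volume by factor 2 (V_new/V_old).
Step 3:
                  C         M         X         A
  Initial     2.629    0.3659     3.213   0.02581
  Change          0         0         0         0
  Equil       2.629    0.3659     3.213   0.02581
  solve Keq expr → x = 0; check Q = 7.2970e-05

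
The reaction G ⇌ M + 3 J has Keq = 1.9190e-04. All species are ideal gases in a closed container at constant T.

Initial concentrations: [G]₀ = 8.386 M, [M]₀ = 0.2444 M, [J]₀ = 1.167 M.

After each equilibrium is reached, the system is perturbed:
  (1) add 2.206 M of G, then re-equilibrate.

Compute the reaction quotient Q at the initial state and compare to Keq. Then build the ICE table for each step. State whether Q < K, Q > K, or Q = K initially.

Q₀ = 0.04632; Q > K (proceeds reverse)

Q₀ = 0.04632 vs Keq = 1.9190e-04 ⇒ Q>K, reverse
Step 1:
                   G          M          J
  init         8.386     0.2444      1.167
  Δ           0.2294    -0.2294    -0.6881
  eq           8.615    0.01505     0.4789
  solve Keq expr → x = -0.2294; check Q = 1.9190e-04
Then add 2.206 M of G.
Step 2:
                   G          M          J
  init         10.82    0.01505     0.4789
  Δ        -0.002866   0.002866   0.008598
  eq           10.82    0.01791     0.4875
  solve Keq expr → x = 0.002866; check Q = 1.9190e-04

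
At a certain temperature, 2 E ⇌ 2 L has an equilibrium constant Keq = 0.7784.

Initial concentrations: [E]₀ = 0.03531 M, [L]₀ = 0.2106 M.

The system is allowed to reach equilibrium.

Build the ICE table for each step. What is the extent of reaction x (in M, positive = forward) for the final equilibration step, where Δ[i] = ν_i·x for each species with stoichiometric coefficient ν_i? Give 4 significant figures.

x = -0.04767 M

Q₀ = 35.57 vs Keq = 0.7784 ⇒ Q>K, reverse
Step 1:
                    E           L
  I           0.03531      0.2106
  C           0.09534    -0.09534
  E            0.1306      0.1153
  solve Keq expr → x = -0.04767; check Q = 0.7784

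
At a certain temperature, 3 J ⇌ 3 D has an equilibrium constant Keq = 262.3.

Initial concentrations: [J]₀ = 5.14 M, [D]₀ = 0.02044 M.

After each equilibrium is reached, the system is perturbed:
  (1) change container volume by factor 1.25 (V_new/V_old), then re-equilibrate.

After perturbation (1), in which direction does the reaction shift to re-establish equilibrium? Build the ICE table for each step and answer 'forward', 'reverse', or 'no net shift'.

Q₀ = 6.2886e-08 vs Keq = 262.3 ⇒ Q<K, forward
Step 1:
                    J           D
  Initial        5.14     0.02044
  Change       -4.443       4.443
  Equil        0.6972       4.463
  solve Keq expr → x = 1.481; check Q = 262.3
Then change container volume by factor 1.25 (V_new/V_old).
Step 2:
                    J           D
  Initial      0.5578       3.571
  Change            0           0
  Equil        0.5578       3.571
  solve Keq expr → x = 0; check Q = 262.3

Direction: no net shift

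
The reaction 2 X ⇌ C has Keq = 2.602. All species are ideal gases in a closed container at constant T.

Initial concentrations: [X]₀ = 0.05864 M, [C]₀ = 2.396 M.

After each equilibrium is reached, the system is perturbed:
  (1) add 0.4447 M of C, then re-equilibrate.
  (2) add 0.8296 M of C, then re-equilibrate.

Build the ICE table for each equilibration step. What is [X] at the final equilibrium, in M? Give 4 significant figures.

Q₀ = 696.8 vs Keq = 2.602 ⇒ Q>K, reverse
Step 1:
                  X         C
  Initial   0.05864     2.396
  Change     0.8155   -0.4078
  Equil      0.8741     1.988
  solve Keq expr → x = -0.4078; check Q = 2.602
Then add 0.4447 M of C.
Step 2:
                  X         C
  Initial    0.8741     2.433
  Change     0.0844   -0.0422
  Equil      0.9585     2.391
  solve Keq expr → x = -0.0422; check Q = 2.602
Then add 0.8296 M of C.
Step 3:
                  X         C
  Initial    0.9585      3.22
  Change     0.1416  -0.07082
  Equil         1.1      3.15
  solve Keq expr → x = -0.07082; check Q = 2.602

[X]_eq = 1.1 M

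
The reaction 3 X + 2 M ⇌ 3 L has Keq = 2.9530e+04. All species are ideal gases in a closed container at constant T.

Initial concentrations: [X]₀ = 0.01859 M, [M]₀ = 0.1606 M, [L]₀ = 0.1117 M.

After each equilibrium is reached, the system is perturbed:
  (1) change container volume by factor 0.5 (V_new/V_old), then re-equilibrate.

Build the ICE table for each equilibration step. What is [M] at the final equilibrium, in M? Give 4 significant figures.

Q₀ = 8411 vs Keq = 2.9530e+04 ⇒ Q<K, forward
Step 1:
                   X          M          L
  I          0.01859     0.1606     0.1117
  C         -0.00555    -0.0037    0.00555
  E          0.01304     0.1569     0.1173
  solve Keq expr → x = 0.00185; check Q = 2.9530e+04
Then change container volume by factor 0.5 (V_new/V_old).
Step 2:
                   X          M          L
  I          0.02608     0.3138     0.2345
  C        -0.008817  -0.005878   0.008817
  E          0.01726     0.3079     0.2433
  solve Keq expr → x = 0.002939; check Q = 2.9530e+04

[M]_eq = 0.3079 M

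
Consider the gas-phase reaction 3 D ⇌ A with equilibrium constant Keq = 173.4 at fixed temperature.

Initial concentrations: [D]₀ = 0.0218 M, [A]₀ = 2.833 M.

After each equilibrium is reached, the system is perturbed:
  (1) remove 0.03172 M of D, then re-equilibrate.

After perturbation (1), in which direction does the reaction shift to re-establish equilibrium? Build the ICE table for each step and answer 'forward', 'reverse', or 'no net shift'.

Direction: reverse

Q₀ = 2.7345e+05 vs Keq = 173.4 ⇒ Q>K, reverse
Step 1:
                   D          A
  init        0.0218      2.833
  Δ           0.2296   -0.07655
  eq          0.2514      2.756
  solve Keq expr → x = -0.07655; check Q = 173.4
Then remove 0.03172 M of D.
Step 2:
                   D          A
  init        0.2197      2.756
  Δ           0.0314   -0.01047
  eq          0.2511      2.746
  solve Keq expr → x = -0.01047; check Q = 173.4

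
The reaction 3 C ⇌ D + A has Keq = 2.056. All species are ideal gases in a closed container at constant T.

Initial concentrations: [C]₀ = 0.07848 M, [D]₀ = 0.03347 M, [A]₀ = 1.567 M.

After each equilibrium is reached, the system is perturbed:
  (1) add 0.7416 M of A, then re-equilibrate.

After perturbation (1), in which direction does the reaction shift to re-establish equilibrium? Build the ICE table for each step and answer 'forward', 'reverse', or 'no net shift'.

Direction: reverse

Q₀ = 108.5 vs Keq = 2.056 ⇒ Q>K, reverse
Step 1:
                  C         D         A
  Initial   0.07848   0.03347     1.567
  Change    0.08341   -0.0278   -0.0278
  Equil      0.1619  0.005667     1.539
  solve Keq expr → x = -0.0278; check Q = 2.056
Then add 0.7416 M of A.
Step 2:
                  C         D         A
  Initial    0.1619  0.005667     2.281
  Change    0.00453  -0.00151  -0.00151
  Equil      0.1664  0.004157     2.279
  solve Keq expr → x = -0.00151; check Q = 2.056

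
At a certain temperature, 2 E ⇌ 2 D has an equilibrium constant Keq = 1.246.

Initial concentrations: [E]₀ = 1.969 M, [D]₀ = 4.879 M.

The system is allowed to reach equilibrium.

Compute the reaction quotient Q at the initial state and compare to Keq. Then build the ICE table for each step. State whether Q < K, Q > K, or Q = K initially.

Q₀ = 6.14; Q > K (proceeds reverse)

Q₀ = 6.14 vs Keq = 1.246 ⇒ Q>K, reverse
Step 1:
                    E           D
  Initial       1.969       4.879
  Change        1.267      -1.267
  Equil         3.236       3.612
  solve Keq expr → x = -0.6335; check Q = 1.246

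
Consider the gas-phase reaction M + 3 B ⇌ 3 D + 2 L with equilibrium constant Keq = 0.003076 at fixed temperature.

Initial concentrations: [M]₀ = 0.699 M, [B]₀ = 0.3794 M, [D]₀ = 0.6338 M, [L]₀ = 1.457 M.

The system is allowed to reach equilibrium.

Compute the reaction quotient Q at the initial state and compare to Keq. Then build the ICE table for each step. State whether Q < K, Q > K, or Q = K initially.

Q₀ = 14.16 vs Keq = 0.003076 ⇒ Q>K, reverse
Step 1:
                    M           B           D           L
  Initial       0.699      0.3794      0.6338       1.457
  Change       0.1726      0.5177     -0.5177     -0.3451
  Equil        0.8716      0.8971      0.1161       1.112
  solve Keq expr → x = -0.1726; check Q = 0.003076

Q₀ = 14.16; Q > K (proceeds reverse)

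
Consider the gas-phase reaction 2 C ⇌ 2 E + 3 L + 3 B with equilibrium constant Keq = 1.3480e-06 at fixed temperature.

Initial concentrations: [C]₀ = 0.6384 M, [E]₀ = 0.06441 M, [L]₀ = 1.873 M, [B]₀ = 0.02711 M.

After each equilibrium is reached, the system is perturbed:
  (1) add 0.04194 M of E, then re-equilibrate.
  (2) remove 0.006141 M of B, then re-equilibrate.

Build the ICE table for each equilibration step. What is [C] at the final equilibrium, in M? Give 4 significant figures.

Q₀ = 1.3327e-06 vs Keq = 1.3480e-06 ⇒ Q<K, forward
Step 1:
                    C           E           L           B
  init         0.6384     0.06441       1.873     0.02711
  Δ       -5.6535e-05  5.6535e-05  8.4803e-05  8.4803e-05
  eq           0.6383     0.06447       1.873     0.02719
  solve Keq expr → x = 2.8268e-05; check Q = 1.3480e-06
Then add 0.04194 M of E.
Step 2:
                    C           E           L           B
  init         0.6383      0.1064       1.873     0.02719
  Δ          0.004642   -0.004642   -0.006963   -0.006963
  eq            0.643      0.1018       1.866     0.02023
  solve Keq expr → x = -0.002321; check Q = 1.3480e-06
Then remove 0.006141 M of B.
Step 3:
                    C           E           L           B
  init          0.643      0.1018       1.866     0.01409
  Δ         -0.003688    0.003688    0.005533    0.005533
  eq           0.6393      0.1055       1.872     0.01962
  solve Keq expr → x = 0.001844; check Q = 1.3480e-06

[C]_eq = 0.6393 M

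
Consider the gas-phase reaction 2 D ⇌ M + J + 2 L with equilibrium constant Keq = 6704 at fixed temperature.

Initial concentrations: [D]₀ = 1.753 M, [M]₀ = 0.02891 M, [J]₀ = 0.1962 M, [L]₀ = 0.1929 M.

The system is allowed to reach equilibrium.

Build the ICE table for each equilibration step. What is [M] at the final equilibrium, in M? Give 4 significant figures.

[M]_eq = 0.894 M

Q₀ = 6.8683e-05 vs Keq = 6704 ⇒ Q<K, forward
Step 1:
                    D           M           J           L
  init          1.753     0.02891      0.1962      0.1929
  Δ             -1.73      0.8651      0.8651        1.73
  eq          0.02288       0.894       1.061       1.923
  solve Keq expr → x = 0.8651; check Q = 6704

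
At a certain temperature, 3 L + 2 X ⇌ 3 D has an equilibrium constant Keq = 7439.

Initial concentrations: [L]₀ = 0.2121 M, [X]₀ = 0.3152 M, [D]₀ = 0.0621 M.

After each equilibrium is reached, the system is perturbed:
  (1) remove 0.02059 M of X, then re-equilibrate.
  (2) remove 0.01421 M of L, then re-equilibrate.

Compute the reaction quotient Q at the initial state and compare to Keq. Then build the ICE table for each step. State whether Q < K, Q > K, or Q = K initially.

Q₀ = 0.2526 vs Keq = 7439 ⇒ Q<K, forward
Step 1:
                    L           X           D
  Initial      0.2121      0.3152      0.0621
  Change      -0.1761     -0.1174      0.1761
  Equil       0.03595      0.1978      0.2382
  solve Keq expr → x = 0.05872; check Q = 7439
Then remove 0.02059 M of X.
Step 2:
                    L           X           D
  Initial     0.03595      0.1772      0.2382
  Change     0.002174    0.001449   -0.002174
  Equil       0.03813      0.1786      0.2361
  solve Keq expr → x = -7.2453e-04; check Q = 7439
Then remove 0.01421 M of L.
Step 3:
                    L           X           D
  Initial     0.02392      0.1786      0.2361
  Change      0.01138    0.007586    -0.01138
  Equil        0.0353      0.1862      0.2247
  solve Keq expr → x = -0.003793; check Q = 7439

Q₀ = 0.2526; Q < K (proceeds forward)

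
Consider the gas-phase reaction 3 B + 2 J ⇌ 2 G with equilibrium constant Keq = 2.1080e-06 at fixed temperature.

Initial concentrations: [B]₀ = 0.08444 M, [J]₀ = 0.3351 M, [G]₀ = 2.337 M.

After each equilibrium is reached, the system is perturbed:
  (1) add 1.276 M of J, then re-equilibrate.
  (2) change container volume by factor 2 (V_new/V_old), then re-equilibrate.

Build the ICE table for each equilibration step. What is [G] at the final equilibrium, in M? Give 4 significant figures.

[G]_eq = 0.00681 M

Q₀ = 8.0784e+04 vs Keq = 2.1080e-06 ⇒ Q>K, reverse
Step 1:
                   B          J          G
  Initial    0.08444     0.3351      2.337
  Change       3.467      2.311     -2.311
  Equil        3.551      2.646    0.02571
  solve Keq expr → x = -1.156; check Q = 2.1080e-06
Then add 1.276 M of J.
Step 2:
                   B          J          G
  Initial      3.551      3.922    0.02571
  Change    -0.01799   -0.01199    0.01199
  Equil        3.533       3.91    0.03771
  solve Keq expr → x = 0.005997; check Q = 2.1080e-06
Then change container volume by factor 2 (V_new/V_old).
Step 3:
                   B          J          G
  Initial      1.767      1.955    0.01885
  Change     0.01807    0.01204   -0.01204
  Equil        1.785      1.967    0.00681
  solve Keq expr → x = -0.006022; check Q = 2.1080e-06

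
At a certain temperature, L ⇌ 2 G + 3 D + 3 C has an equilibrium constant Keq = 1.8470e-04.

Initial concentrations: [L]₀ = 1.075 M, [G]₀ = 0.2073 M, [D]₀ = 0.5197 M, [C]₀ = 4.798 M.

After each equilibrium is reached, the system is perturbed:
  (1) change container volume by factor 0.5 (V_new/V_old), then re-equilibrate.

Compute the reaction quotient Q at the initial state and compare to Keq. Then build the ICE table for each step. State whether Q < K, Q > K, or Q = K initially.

Q₀ = 0.6198 vs Keq = 1.8470e-04 ⇒ Q>K, reverse
Step 1:
                    L           G           D           C
  Initial       1.075      0.2073      0.5197       4.798
  Change      0.09667     -0.1933       -0.29       -0.29
  Equil         1.172     0.01396      0.2297       4.508
  solve Keq expr → x = -0.09667; check Q = 1.8470e-04
Then change container volume by factor 0.5 (V_new/V_old).
Step 2:
                    L           G           D           C
  Initial       2.343     0.02792      0.4594       9.016
  Change      0.01255    -0.02509    -0.03764    -0.03764
  Equil         2.356    0.002831      0.4217       8.978
  solve Keq expr → x = -0.01255; check Q = 1.8470e-04

Q₀ = 0.6198; Q > K (proceeds reverse)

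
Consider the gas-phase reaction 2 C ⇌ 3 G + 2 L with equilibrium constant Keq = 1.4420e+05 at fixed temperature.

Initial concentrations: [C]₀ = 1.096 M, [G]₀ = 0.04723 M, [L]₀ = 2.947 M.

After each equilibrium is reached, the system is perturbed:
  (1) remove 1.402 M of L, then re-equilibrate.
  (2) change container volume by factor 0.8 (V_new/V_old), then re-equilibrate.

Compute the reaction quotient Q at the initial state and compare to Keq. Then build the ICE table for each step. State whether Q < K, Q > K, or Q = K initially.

Q₀ = 7.6172e-04; Q < K (proceeds forward)

Q₀ = 7.6172e-04 vs Keq = 1.4420e+05 ⇒ Q<K, forward
Step 1:
                  C         G         L
  I           1.096   0.04723     2.947
  C          -1.073      1.61     1.073
  E         0.02259     1.657      4.02
  solve Keq expr → x = 0.5367; check Q = 1.4420e+05
Then remove 1.402 M of L.
Step 2:
                  C         G         L
  I         0.02259     1.657     2.618
  C        -0.00768   0.01152   0.00768
  E         0.01491     1.669     2.626
  solve Keq expr → x = 0.00384; check Q = 1.4420e+05
Then change container volume by factor 0.8 (V_new/V_old).
Step 3:
                  C         G         L
  I         0.01864     2.086     3.283
  C        0.007152  -0.01073 -0.007152
  E         0.02579     2.075     3.275
  solve Keq expr → x = -0.003576; check Q = 1.4420e+05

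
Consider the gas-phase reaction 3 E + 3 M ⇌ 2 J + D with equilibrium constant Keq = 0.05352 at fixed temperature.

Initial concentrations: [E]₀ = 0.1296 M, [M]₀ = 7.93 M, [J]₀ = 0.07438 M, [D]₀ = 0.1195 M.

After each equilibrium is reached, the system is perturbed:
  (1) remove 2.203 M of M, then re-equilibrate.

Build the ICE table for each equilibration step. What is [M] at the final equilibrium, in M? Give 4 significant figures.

Q₀ = 6.0904e-04 vs Keq = 0.05352 ⇒ Q<K, forward
Step 1:
                  E         M         J         D
  init       0.1296      7.93   0.07438    0.1195
  Δ        -0.08371  -0.08371   0.05581    0.0279
  eq        0.04589     7.846    0.1302    0.1474
  solve Keq expr → x = 0.0279; check Q = 0.05352
Then remove 2.203 M of M.
Step 2:
                  E         M         J         D
  init      0.04589     5.643    0.1302    0.1474
  Δ         0.01402   0.01402 -0.009349 -0.004675
  eq        0.05991     5.657    0.1208    0.1427
  solve Keq expr → x = -0.004675; check Q = 0.05352

[M]_eq = 5.657 M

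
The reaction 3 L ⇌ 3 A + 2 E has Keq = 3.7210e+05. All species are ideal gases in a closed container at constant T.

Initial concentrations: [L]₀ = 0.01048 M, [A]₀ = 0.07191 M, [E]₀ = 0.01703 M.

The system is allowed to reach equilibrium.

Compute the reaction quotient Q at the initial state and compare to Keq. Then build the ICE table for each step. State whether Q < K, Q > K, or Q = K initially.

Q₀ = 0.09369 vs Keq = 3.7210e+05 ⇒ Q<K, forward
Step 1:
                  L         A         E
  I         0.01048   0.07191   0.01703
  C        -0.01038   0.01038  0.006923
  E       9.5074e-05   0.08229   0.02395
  solve Keq expr → x = 0.003462; check Q = 3.7210e+05

Q₀ = 0.09369; Q < K (proceeds forward)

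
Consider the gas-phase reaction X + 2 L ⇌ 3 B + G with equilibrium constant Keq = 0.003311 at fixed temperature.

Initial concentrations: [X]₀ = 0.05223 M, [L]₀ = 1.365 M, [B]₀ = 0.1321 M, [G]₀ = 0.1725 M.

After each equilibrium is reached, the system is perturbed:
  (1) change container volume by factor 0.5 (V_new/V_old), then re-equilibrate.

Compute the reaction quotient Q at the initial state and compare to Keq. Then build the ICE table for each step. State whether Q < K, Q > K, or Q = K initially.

Q₀ = 0.004086 vs Keq = 0.003311 ⇒ Q>K, reverse
Step 1:
                   X          L          B          G
  I          0.05223      1.365     0.1321     0.1725
  C          0.00216    0.00432   -0.00648   -0.00216
  E          0.05439      1.369     0.1256     0.1703
  solve Keq expr → x = -0.00216; check Q = 0.003311
Then change container volume by factor 0.5 (V_new/V_old).
Step 2:
                   X          L          B          G
  I           0.1088      2.739     0.2512     0.3407
  C           0.0133    0.02659   -0.03989    -0.0133
  E           0.1221      2.765     0.2113     0.3274
  solve Keq expr → x = -0.0133; check Q = 0.003311

Q₀ = 0.004086; Q > K (proceeds reverse)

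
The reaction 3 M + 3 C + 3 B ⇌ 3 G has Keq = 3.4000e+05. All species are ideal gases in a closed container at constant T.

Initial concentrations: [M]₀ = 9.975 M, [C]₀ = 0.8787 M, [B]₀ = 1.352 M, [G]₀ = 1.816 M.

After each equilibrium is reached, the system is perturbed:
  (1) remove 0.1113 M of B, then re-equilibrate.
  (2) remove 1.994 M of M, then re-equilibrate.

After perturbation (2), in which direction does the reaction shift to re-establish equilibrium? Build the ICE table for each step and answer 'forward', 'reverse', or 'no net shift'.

Q₀ = 0.003599 vs Keq = 3.4000e+05 ⇒ Q<K, forward
Step 1:
                    M           C           B           G
  init          9.975      0.8787       1.352       1.816
  Δ           -0.8699     -0.8699     -0.8699      0.8699
  eq            9.105    0.008768      0.4821       2.686
  solve Keq expr → x = 0.29; check Q = 3.4000e+05
Then remove 0.1113 M of B.
Step 2:
                    M           C           B           G
  init          9.105    0.008768      0.3708       2.686
  Δ           0.00254     0.00254     0.00254    -0.00254
  eq            9.108     0.01131      0.3733       2.683
  solve Keq expr → x = -8.4682e-04; check Q = 3.4000e+05
Then remove 1.994 M of M.
Step 3:
                    M           C           B           G
  init          7.114     0.01131      0.3733       2.683
  Δ          0.003031    0.003031    0.003031   -0.003031
  eq            7.117     0.01434      0.3763        2.68
  solve Keq expr → x = -0.00101; check Q = 3.4000e+05

Direction: reverse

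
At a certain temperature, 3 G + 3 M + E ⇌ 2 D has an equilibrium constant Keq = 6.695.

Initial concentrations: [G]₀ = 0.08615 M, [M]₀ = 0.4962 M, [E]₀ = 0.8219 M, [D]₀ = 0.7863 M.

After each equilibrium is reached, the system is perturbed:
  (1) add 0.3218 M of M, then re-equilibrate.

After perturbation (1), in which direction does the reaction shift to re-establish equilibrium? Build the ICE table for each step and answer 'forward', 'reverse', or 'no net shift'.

Q₀ = 9630 vs Keq = 6.695 ⇒ Q>K, reverse
Step 1:
                  G         M         E         D
  Initial   0.08615    0.4962    0.8219    0.7863
  Change     0.3475    0.3475    0.1158   -0.2317
  Equil      0.4337    0.8437    0.9377    0.5546
  solve Keq expr → x = -0.1158; check Q = 6.695
Then add 0.3218 M of M.
Step 2:
                  G         M         E         D
  Initial    0.4337     1.166    0.9377    0.5546
  Change   -0.07503  -0.07503  -0.02501   0.05002
  Equil      0.3587     1.091    0.9127    0.6046
  solve Keq expr → x = 0.02501; check Q = 6.695

Direction: forward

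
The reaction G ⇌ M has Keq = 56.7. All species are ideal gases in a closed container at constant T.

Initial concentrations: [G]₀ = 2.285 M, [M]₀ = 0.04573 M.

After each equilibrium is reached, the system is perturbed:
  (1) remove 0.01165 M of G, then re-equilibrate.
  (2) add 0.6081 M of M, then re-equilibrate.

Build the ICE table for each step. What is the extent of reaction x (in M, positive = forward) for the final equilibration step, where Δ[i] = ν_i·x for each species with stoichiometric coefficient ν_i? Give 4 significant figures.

Q₀ = 0.02001 vs Keq = 56.7 ⇒ Q<K, forward
Step 1:
                    G           M
  Initial       2.285     0.04573
  Change       -2.245       2.245
  Equil       0.04039        2.29
  solve Keq expr → x = 2.245; check Q = 56.7
Then remove 0.01165 M of G.
Step 2:
                    G           M
  Initial     0.02874        2.29
  Change      0.01145    -0.01145
  Equil       0.04019       2.279
  solve Keq expr → x = -0.01145; check Q = 56.7
Then add 0.6081 M of M.
Step 3:
                    G           M
  Initial     0.04019       2.887
  Change      0.01054    -0.01054
  Equil       0.05073       2.876
  solve Keq expr → x = -0.01054; check Q = 56.7

x = -0.01054 M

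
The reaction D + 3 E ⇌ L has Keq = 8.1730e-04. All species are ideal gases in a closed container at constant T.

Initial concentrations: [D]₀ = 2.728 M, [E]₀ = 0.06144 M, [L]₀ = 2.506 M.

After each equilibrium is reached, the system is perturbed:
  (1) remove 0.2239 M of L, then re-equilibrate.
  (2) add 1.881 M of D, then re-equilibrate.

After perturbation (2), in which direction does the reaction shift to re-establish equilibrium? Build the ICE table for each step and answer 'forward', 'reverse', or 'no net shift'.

Q₀ = 3961 vs Keq = 8.1730e-04 ⇒ Q>K, reverse
Step 1:
                   D          E          L
  Initial      2.728    0.06144      2.506
  Change       1.848      5.543     -1.848
  Equil        4.576      5.604     0.6583
  solve Keq expr → x = -1.848; check Q = 8.1730e-04
Then remove 0.2239 M of L.
Step 2:
                   D          E          L
  Initial      4.576      5.604     0.4344
  Change     -0.1056    -0.3169     0.1056
  Equil         4.47      5.288     0.5401
  solve Keq expr → x = 0.1056; check Q = 8.1730e-04
Then add 1.881 M of D.
Step 3:
                   D          E          L
  Initial      6.351      5.288     0.5401
  Change    -0.09723    -0.2917    0.09723
  Equil        6.254      4.996     0.6373
  solve Keq expr → x = 0.09723; check Q = 8.1730e-04

Direction: forward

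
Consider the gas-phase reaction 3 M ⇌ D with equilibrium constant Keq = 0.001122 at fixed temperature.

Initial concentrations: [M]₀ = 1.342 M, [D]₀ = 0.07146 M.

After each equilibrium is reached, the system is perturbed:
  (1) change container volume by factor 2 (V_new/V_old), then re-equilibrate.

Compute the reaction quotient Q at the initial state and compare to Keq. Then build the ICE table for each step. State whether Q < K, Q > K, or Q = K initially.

Q₀ = 0.02957; Q > K (proceeds reverse)

Q₀ = 0.02957 vs Keq = 0.001122 ⇒ Q>K, reverse
Step 1:
                    M           D
  init          1.342     0.07146
  Δ             0.202    -0.06733
  eq            1.544     0.00413
  solve Keq expr → x = -0.06733; check Q = 0.001122
Then change container volume by factor 2 (V_new/V_old).
Step 2:
                    M           D
  init          0.772    0.002065
  Δ          0.004618   -0.001539
  eq           0.7766  5.2554e-04
  solve Keq expr → x = -0.001539; check Q = 0.001122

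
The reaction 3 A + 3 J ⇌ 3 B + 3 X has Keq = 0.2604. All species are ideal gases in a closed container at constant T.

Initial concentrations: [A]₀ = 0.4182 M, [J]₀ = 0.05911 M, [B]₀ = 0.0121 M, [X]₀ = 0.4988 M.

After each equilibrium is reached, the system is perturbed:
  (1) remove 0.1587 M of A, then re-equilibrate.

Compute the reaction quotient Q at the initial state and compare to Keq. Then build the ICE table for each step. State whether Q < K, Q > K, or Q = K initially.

Q₀ = 0.01455; Q < K (proceeds forward)

Q₀ = 0.01455 vs Keq = 0.2604 ⇒ Q<K, forward
Step 1:
                    A           J           B           X
  init         0.4182     0.05911      0.0121      0.4988
  Δ          -0.01189    -0.01189     0.01189     0.01189
  eq           0.4063     0.04722     0.02399      0.5107
  solve Keq expr → x = 0.003963; check Q = 0.2604
Then remove 0.1587 M of A.
Step 2:
                    A           J           B           X
  init         0.2476     0.04722     0.02399      0.5107
  Δ          0.006641    0.006641   -0.006641   -0.006641
  eq           0.2543     0.05386     0.01735       0.504
  solve Keq expr → x = -0.002214; check Q = 0.2604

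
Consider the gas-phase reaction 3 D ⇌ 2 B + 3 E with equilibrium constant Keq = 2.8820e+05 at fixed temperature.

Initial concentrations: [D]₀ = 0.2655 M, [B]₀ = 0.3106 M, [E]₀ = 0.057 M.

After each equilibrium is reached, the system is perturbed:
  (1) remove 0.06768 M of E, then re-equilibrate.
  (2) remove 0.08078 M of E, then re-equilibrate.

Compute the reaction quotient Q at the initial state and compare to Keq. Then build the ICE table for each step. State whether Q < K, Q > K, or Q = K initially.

Q₀ = 9.5463e-04; Q < K (proceeds forward)

Q₀ = 9.5463e-04 vs Keq = 2.8820e+05 ⇒ Q<K, forward
Step 1:
                   D          B          E
  init        0.2655     0.3106      0.057
  Δ          -0.2625      0.175     0.2625
  eq        0.002988     0.4856     0.3195
  solve Keq expr → x = 0.0875; check Q = 2.8820e+05
Then remove 0.06768 M of E.
Step 2:
                   D          B          E
  init      0.002988     0.4856     0.2518
  Δ       -6.2582e-04 4.1721e-04 6.2582e-04
  eq        0.002363      0.486     0.2525
  solve Keq expr → x = 2.0861e-04; check Q = 2.8820e+05
Then remove 0.08078 M of E.
Step 3:
                   D          B          E
  init      0.002363      0.486     0.1717
  Δ       -7.4788e-04 4.9859e-04 7.4788e-04
  eq        0.001615     0.4865     0.1724
  solve Keq expr → x = 2.4929e-04; check Q = 2.8820e+05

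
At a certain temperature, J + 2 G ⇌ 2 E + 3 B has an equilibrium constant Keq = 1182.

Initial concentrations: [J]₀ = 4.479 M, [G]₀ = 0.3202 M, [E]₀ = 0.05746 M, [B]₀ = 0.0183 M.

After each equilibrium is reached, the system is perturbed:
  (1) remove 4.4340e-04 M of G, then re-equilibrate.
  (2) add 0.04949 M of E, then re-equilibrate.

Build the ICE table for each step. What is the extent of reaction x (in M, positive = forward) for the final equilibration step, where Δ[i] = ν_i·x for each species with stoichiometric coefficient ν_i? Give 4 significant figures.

Q₀ = 4.4062e-08 vs Keq = 1182 ⇒ Q<K, forward
Step 1:
                  J         G         E         B
  I           4.479    0.3202   0.05746    0.0183
  C         -0.1592   -0.3184    0.3184    0.4775
  E            4.32  0.001836    0.3758    0.4958
  solve Keq expr → x = 0.1592; check Q = 1182
Then remove 4.4340e-04 M of G.
Step 2:
                  J         G         E         B
  I            4.32  0.001393    0.3758    0.4958
  C       2.1879e-04 4.3757e-04 -4.3757e-04 -6.5636e-04
  E            4.32  0.001831    0.3754    0.4952
  solve Keq expr → x = -2.1879e-04; check Q = 1182
Then add 0.04949 M of E.
Step 3:
                  J         G         E         B
  I            4.32  0.001831    0.4249    0.4952
  C       1.1895e-04 2.3791e-04 -2.3791e-04 -3.5686e-04
  E            4.32  0.002068    0.4246    0.4948
  solve Keq expr → x = -1.1895e-04; check Q = 1182

x = -1.1895e-04 M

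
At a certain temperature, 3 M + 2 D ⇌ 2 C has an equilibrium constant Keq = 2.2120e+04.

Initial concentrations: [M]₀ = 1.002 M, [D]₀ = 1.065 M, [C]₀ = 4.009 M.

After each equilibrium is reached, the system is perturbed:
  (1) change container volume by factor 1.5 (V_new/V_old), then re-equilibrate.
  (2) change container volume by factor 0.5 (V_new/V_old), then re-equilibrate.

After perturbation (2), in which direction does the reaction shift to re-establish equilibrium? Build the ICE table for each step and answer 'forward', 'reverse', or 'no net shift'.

Q₀ = 14.09 vs Keq = 2.2120e+04 ⇒ Q<K, forward
Step 1:
                   M          D          C
  I            1.002      1.065      4.009
  C          -0.8464    -0.5642     0.5642
  E           0.1556     0.5008      4.573
  solve Keq expr → x = 0.2821; check Q = 2.2120e+04
Then change container volume by factor 1.5 (V_new/V_old).
Step 2:
                   M          D          C
  I           0.1038     0.3338      3.049
  C           0.0427    0.02847   -0.02847
  E           0.1465     0.3623       3.02
  solve Keq expr → x = -0.01423; check Q = 2.2120e+04
Then change container volume by factor 0.5 (V_new/V_old).
Step 3:
                   M          D          C
  I           0.2929     0.7246      6.041
  C          -0.1317   -0.08783    0.08783
  E           0.1612     0.6368      6.129
  solve Keq expr → x = 0.04391; check Q = 2.2120e+04

Direction: forward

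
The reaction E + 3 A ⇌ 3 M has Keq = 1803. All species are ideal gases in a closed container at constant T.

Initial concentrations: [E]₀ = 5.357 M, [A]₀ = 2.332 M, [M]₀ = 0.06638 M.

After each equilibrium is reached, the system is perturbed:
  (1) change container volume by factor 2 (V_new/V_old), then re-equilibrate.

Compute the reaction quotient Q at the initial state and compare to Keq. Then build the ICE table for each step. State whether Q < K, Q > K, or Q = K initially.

Q₀ = 4.3053e-06; Q < K (proceeds forward)

Q₀ = 4.3053e-06 vs Keq = 1803 ⇒ Q<K, forward
Step 1:
                    E           A           M
  I             5.357       2.332     0.06638
  C           -0.7397      -2.219       2.219
  E             4.617      0.1128       2.286
  solve Keq expr → x = 0.7397; check Q = 1803
Then change container volume by factor 2 (V_new/V_old).
Step 2:
                    E           A           M
  I             2.309     0.05639       1.143
  C          0.004585     0.01375    -0.01375
  E             2.313     0.07014       1.129
  solve Keq expr → x = -0.004585; check Q = 1803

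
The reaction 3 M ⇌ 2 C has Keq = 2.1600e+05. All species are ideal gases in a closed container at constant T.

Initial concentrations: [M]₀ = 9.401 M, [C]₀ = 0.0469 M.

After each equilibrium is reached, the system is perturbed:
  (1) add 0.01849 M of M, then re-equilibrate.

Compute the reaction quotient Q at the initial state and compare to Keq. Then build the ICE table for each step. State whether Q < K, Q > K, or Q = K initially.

Q₀ = 2.6474e-06 vs Keq = 2.1600e+05 ⇒ Q<K, forward
Step 1:
                    M           C
  init          9.401      0.0469
  Δ            -9.344        6.23
  eq          0.05671       6.276
  solve Keq expr → x = 3.115; check Q = 2.1600e+05
Then add 0.01849 M of M.
Step 2:
                    M           C
  init         0.0752       6.276
  Δ          -0.01842     0.01228
  eq          0.05678       6.289
  solve Keq expr → x = 0.006139; check Q = 2.1600e+05

Q₀ = 2.6474e-06; Q < K (proceeds forward)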